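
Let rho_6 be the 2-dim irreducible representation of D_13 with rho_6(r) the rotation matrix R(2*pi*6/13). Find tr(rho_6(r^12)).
chi_{rho_6}(r^12) = 2*cos(2*pi*6*12/13) = -2*cos(pi/13)

Proof sketch: rho_6(r^12) is rotation by angle 2*pi*6*12/13, whose trace is 2*cos(2*pi*6*12/13) = -2*cos(pi/13).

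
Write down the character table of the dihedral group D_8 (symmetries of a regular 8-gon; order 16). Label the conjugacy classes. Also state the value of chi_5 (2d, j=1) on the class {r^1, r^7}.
Conjugacy classes: {e} of size 1, {r^4} of size 1, {r^1, r^7} of size 2, {r^2, r^6} of size 2, {r^3, r^5} of size 2, {s, sr^2, ...} of size 4, {sr, sr^3, ...} of size 4.
Character table:
  irrep \ class              {e} (size 1)  {r^4} (size 1)  {r^1, r^7} (size 2)  {r^2, r^6} (size 2)  {r^3, r^5} (size 2)  {s, sr^2, ...} (size 4)  {sr, sr^3, ...} (size 4)
  chi_1 (triv)               1             1               1                    1                    1                    1                        1                       
  chi_2 (sign: r->1, s->-1)  1             1               1                    1                    1                    -1                       -1                      
  chi_3 (r->-1, s->1)        1             1               -1                   1                    -1                   1                        -1                      
  chi_4 (r->-1, s->-1)       1             1               -1                   1                    -1                   -1                       1                       
  chi_5 (2d, j=1)            2             -2              sqrt(2)              0                    -sqrt(2)             0                        0                       
  chi_6 (2d, j=2)            2             2               0                    -2                   0                    0                        0                       
  chi_7 (2d, j=3)            2             -2              -sqrt(2)             0                    sqrt(2)              0                        0                       

Spot check: chi_5 (2d, j=1) on {r^1, r^7} = sqrt(2).

Proof sketch: D_8 has order 2*8 = 16 with 7 conjugacy classes, hence 7 irreducibles. Sum of squared dims 1 + 1 + 1 + 1 + 4 + 4 + 4 = 16 = |G|. Linear characters come from the abelianisation; the 2-dimensional irreps have character r^k -> 2*cos(2*pi*j*k/8), reflections -> 0.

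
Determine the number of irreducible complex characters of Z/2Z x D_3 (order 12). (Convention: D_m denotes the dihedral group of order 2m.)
6

Details: The number of irreducible complex representations of a finite group equals its number of conjugacy classes. For a direct product, #classes(G x H) = #classes(G) * #classes(H). Z/2Z has 2 classes (abelian), D_3 has 3 classes, so 2 * 3 = 6, so Z/2Z x D_3 (order 12) has exactly 6 irreducible complex representations.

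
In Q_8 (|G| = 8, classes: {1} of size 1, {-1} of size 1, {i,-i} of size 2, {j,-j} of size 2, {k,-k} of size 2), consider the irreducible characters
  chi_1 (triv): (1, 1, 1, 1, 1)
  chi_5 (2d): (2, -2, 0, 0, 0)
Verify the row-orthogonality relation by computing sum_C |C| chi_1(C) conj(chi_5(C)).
Sum = 0; so <chi_1, chi_5> = 0 (distinct irreducibles are orthogonal).

Explanation: Compute term by term over conjugacy classes (|C| * chi_1(C) * conj(chi_5(C))):
  1*(1)*conj(2) + 1*(1)*conj(-2) + 2*(1)*conj(0) + 2*(1)*conj(0) + 2*(1)*conj(0)
  = (2) + (-2) + (0) + (0) + (0)
  = 0.
Dividing by |G| = 8 gives 0/8 = 0, matching the row-orthogonality relation <chi_1, chi_5> = [chi_1 = chi_5].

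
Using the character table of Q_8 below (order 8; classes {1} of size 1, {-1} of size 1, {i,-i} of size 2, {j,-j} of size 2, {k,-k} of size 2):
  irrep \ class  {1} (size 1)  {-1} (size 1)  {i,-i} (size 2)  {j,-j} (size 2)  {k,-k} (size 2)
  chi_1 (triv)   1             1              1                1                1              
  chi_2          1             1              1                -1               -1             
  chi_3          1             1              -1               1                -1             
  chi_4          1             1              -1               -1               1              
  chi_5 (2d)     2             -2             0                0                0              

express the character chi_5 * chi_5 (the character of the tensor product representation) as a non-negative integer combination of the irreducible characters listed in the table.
chi_5 tensor chi_5 = chi_1 + chi_2 + chi_3 + chi_4 (all other irreducibles have multiplicity 0).

Explanation: The character of a tensor product is the pointwise product (chi_5 * chi_5)(C) = chi_5(C) * chi_5(C):
  {1}: (2)*(2), {-1}: (-2)*(-2), {i,-i}: (0)*(0), {j,-j}: (0)*(0), {k,-k}: (0)*(0)
so (chi_5 * chi_5) takes values
  {1} -> 4, {-1} -> 4, {i,-i} -> 0, {j,-j} -> 0, {k,-k} -> 0.
Now take the inner product of this character with each irreducible chi from the table, <chi_5*chi_5, chi> = (1/8) sum_C |C| (chi_5*chi_5)(C) conj(chi(C)):
  <chi_5*chi_5, chi_1> = (1/8)[1*(4)*conj(1) + 1*(4)*conj(1) + 2*(0)*conj(1) + 2*(0)*conj(1) + 2*(0)*conj(1)]
      = (1/8)[(4) + (4) + (0) + (0) + (0)] = 8/8 = 1
  <chi_5*chi_5, chi_2> = (1/8)[1*(4)*conj(1) + 1*(4)*conj(1) + 2*(0)*conj(1) + 2*(0)*conj(-1) + 2*(0)*conj(-1)]
      = (1/8)[(4) + (4) + (0) + (0) + (0)] = 8/8 = 1
  <chi_5*chi_5, chi_3> = (1/8)[1*(4)*conj(1) + 1*(4)*conj(1) + 2*(0)*conj(-1) + 2*(0)*conj(1) + 2*(0)*conj(-1)]
      = (1/8)[(4) + (4) + (0) + (0) + (0)] = 8/8 = 1
  <chi_5*chi_5, chi_4> = (1/8)[1*(4)*conj(1) + 1*(4)*conj(1) + 2*(0)*conj(-1) + 2*(0)*conj(-1) + 2*(0)*conj(1)]
      = (1/8)[(4) + (4) + (0) + (0) + (0)] = 8/8 = 1
  <chi_5*chi_5, chi_5> = (1/8)[1*(4)*conj(2) + 1*(4)*conj(-2) + 2*(0)*conj(0) + 2*(0)*conj(0) + 2*(0)*conj(0)]
      = (1/8)[(8) + (-8) + (0) + (0) + (0)] = 0/8 = 0
Hence the multiplicities are chi_1: 1, chi_2: 1, chi_3: 1, chi_4: 1. Dimension check: dim(chi_5)*dim(chi_5) = 2*2 = 4 and sum (mult * dim) = 1*1 + 1*1 + 1*1 + 1*1 = 4.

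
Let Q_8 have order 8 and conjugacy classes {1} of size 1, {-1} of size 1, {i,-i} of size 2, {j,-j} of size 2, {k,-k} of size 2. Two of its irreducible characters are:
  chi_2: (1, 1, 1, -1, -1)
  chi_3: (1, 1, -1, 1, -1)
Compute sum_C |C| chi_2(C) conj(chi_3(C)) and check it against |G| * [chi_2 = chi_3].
Sum = 0; so <chi_2, chi_3> = 0 (distinct irreducibles are orthogonal).

Derivation: Compute term by term over conjugacy classes (|C| * chi_2(C) * conj(chi_3(C))):
  1*(1)*conj(1) + 1*(1)*conj(1) + 2*(1)*conj(-1) + 2*(-1)*conj(1) + 2*(-1)*conj(-1)
  = (1) + (1) + (-2) + (-2) + (2)
  = 0.
Dividing by |G| = 8 gives 0/8 = 0, matching the row-orthogonality relation <chi_2, chi_3> = [chi_2 = chi_3].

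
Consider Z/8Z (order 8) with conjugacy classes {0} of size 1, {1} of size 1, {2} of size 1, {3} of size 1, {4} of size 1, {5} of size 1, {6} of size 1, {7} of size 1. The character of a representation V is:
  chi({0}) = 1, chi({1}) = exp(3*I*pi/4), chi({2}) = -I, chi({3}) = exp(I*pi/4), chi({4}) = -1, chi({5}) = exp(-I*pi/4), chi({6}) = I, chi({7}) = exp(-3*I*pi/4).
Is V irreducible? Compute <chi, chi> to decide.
Irreducible: <chi, chi> = 1.

Argument: <chi, chi> = (1/|G|) sum_C |C| * |chi(C)|^2 = (1/8)[1*|1|^2 + 1*|exp(3*I*pi/4)|^2 + 1*|-I|^2 + 1*|exp(I*pi/4)|^2 + 1*|-1|^2 + 1*|exp(-I*pi/4)|^2 + 1*|I|^2 + 1*|exp(-3*I*pi/4)|^2]
  = (1/8)[(1) + (1) + (1) + (1) + (1) + (1) + (1) + (1)] = 8/8 = 1.
(Exp terms are combined using exp(i*s)*conj(exp(i*t)) = exp(i*(s-t)), and sums of them are collapsed using the identity that for every m > 1 the m distinct m-th roots of unity sum to 0, e.g. 1 + exp(2*I*pi/3) + exp(-2*I*pi/3) = 0.)
A character is irreducible iff <chi, chi> = 1, so this representation is irreducible.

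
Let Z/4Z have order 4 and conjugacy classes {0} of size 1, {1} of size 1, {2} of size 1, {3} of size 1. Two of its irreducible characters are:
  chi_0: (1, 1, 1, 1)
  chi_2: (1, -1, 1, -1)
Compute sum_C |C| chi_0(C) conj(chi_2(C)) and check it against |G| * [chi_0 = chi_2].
Sum = 0; so <chi_0, chi_2> = 0 (distinct irreducibles are orthogonal).

Solution. Compute term by term over conjugacy classes (|C| * chi_0(C) * conj(chi_2(C))):
  1*(1)*conj(1) + 1*(1)*conj(-1) + 1*(1)*conj(1) + 1*(1)*conj(-1)
  = (1) + (-1) + (1) + (-1)
  = 0.
(Exp terms are combined using exp(i*s)*conj(exp(i*t)) = exp(i*(s-t)), and sums of them are collapsed using the identity that for every m > 1 the m distinct m-th roots of unity sum to 0, e.g. 1 + exp(2*I*pi/3) + exp(-2*I*pi/3) = 0.)
Dividing by |G| = 4 gives 0/4 = 0, matching the row-orthogonality relation <chi_0, chi_2> = [chi_0 = chi_2].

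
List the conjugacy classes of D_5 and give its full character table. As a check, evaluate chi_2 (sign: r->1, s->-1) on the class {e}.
Conjugacy classes: {e} of size 1, {r^1, r^4} of size 2, {r^2, r^3} of size 2, {s, sr, ..., sr^4} of size 5.
Character table:
  irrep \ class              {e} (size 1)  {r^1, r^4} (size 2)  {r^2, r^3} (size 2)  {s, sr, ..., sr^4} (size 5)
  chi_1 (triv)               1             1                    1                    1                          
  chi_2 (sign: r->1, s->-1)  1             1                    1                    -1                         
  chi_3 (2d, j=1)            2             -1/2 + sqrt(5)/2     -sqrt(5)/2 - 1/2     0                          
  chi_4 (2d, j=2)            2             -sqrt(5)/2 - 1/2     -1/2 + sqrt(5)/2     0                          

Spot check: chi_2 (sign: r->1, s->-1) on {e} = 1.

Solution. D_5 has order 2*5 = 10 with 4 conjugacy classes, hence 4 irreducibles. Sum of squared dims 1 + 1 + 4 + 4 = 10 = |G|. Linear characters come from the abelianisation; the 2-dimensional irreps have character r^k -> 2*cos(2*pi*j*k/5), reflections -> 0.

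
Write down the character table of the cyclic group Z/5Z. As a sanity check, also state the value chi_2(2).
Character table of Z/5Z (irreps indexed chi_0,...,chi_4 with chi_k(m) = zeta_5^(k*m), zeta_5 = exp(2*pi*i/5)):
  irrep \ class  {0} (size 1)  {1} (size 1)    {2} (size 1)    {3} (size 1)    {4} (size 1)  
  chi_0          1             1               1               1               1             
  chi_1          1             exp(2*I*pi/5)   exp(4*I*pi/5)   exp(-4*I*pi/5)  exp(-2*I*pi/5)
  chi_2          1             exp(4*I*pi/5)   exp(-2*I*pi/5)  exp(2*I*pi/5)   exp(-4*I*pi/5)
  chi_3          1             exp(-4*I*pi/5)  exp(2*I*pi/5)   exp(-2*I*pi/5)  exp(4*I*pi/5) 
  chi_4          1             exp(-2*I*pi/5)  exp(-4*I*pi/5)  exp(4*I*pi/5)   exp(2*I*pi/5) 

Spot check: chi_2(2) = zeta_5^(2*2) = zeta_5^4 = exp(-2*I*pi/5).

Argument: Z/5Z is abelian, so all 5 irreducible complex representations are 1-dimensional. They are given by chi_k(m) = zeta_5^(k*m) for k = 0,...,4. Row orthogonality: sum_m chi_k(m) conj(chi_l(m)) = 5 * [k = l].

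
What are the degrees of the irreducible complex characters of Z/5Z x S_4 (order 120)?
Dimensions: 1, 1, 1, 1, 1, 1, 1, 1, 1, 1, 2, 2, 2, 2, 2, 3, 3, 3, 3, 3, 3, 3, 3, 3, 3

Argument: There are 25 irreducibles (= number of conjugacy classes). Their dimensions d_i satisfy sum d_i^2 = |G| = 120: 1 + 1 + 1 + 1 + 1 + 1 + 1 + 1 + 1 + 1 + 4 + 4 + 4 + 4 + 4 + 9 + 9 + 9 + 9 + 9 + 9 + 9 + 9 + 9 + 9 = 120. (For the product with Z/5Z: each of the 5 1-dim characters of Z/5Z tensors with each irrep of S_4, giving 5 copies of each S_4-dimension.)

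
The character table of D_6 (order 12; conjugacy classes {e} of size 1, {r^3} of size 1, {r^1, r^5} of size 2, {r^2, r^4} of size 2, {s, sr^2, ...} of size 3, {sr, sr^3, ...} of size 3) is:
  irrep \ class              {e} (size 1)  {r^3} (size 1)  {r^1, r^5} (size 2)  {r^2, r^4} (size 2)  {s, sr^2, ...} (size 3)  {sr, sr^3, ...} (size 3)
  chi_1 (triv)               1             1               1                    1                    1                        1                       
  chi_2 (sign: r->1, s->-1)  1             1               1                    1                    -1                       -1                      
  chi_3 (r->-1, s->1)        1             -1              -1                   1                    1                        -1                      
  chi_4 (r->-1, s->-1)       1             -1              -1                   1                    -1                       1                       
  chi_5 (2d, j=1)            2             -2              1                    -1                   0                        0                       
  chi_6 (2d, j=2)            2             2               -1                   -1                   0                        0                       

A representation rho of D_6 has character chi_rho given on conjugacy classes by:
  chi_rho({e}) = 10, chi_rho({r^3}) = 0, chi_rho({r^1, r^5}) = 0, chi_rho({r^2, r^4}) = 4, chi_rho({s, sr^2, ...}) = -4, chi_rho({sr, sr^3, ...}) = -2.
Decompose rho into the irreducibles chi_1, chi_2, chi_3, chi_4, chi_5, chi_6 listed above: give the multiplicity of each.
Multiplicities: chi_1: 0, chi_2: 3, chi_3: 1, chi_4: 2, chi_5: 1, chi_6: 1.

Why: Use <chi_rho, chi> = (1/|G|) sum_C |C| * chi_rho(C) * conj(chi(C)) with |G| = 12 for each irreducible chi in the table:
  <chi_rho, chi_1> = (1/12)[1*(10)*conj(1) + 1*(0)*conj(1) + 2*(0)*conj(1) + 2*(4)*conj(1) + 3*(-4)*conj(1) + 3*(-2)*conj(1)]
      = (1/12)[(10) + (0) + (0) + (8) + (-12) + (-6)] = 0/12 = 0
  <chi_rho, chi_2> = (1/12)[1*(10)*conj(1) + 1*(0)*conj(1) + 2*(0)*conj(1) + 2*(4)*conj(1) + 3*(-4)*conj(-1) + 3*(-2)*conj(-1)]
      = (1/12)[(10) + (0) + (0) + (8) + (12) + (6)] = 36/12 = 3
  <chi_rho, chi_3> = (1/12)[1*(10)*conj(1) + 1*(0)*conj(-1) + 2*(0)*conj(-1) + 2*(4)*conj(1) + 3*(-4)*conj(1) + 3*(-2)*conj(-1)]
      = (1/12)[(10) + (0) + (0) + (8) + (-12) + (6)] = 12/12 = 1
  <chi_rho, chi_4> = (1/12)[1*(10)*conj(1) + 1*(0)*conj(-1) + 2*(0)*conj(-1) + 2*(4)*conj(1) + 3*(-4)*conj(-1) + 3*(-2)*conj(1)]
      = (1/12)[(10) + (0) + (0) + (8) + (12) + (-6)] = 24/12 = 2
  <chi_rho, chi_5> = (1/12)[1*(10)*conj(2) + 1*(0)*conj(-2) + 2*(0)*conj(1) + 2*(4)*conj(-1) + 3*(-4)*conj(0) + 3*(-2)*conj(0)]
      = (1/12)[(20) + (0) + (0) + (-8) + (0) + (0)] = 12/12 = 1
  <chi_rho, chi_6> = (1/12)[1*(10)*conj(2) + 1*(0)*conj(2) + 2*(0)*conj(-1) + 2*(4)*conj(-1) + 3*(-4)*conj(0) + 3*(-2)*conj(0)]
      = (1/12)[(20) + (0) + (0) + (-8) + (0) + (0)] = 12/12 = 1
Dimension check: dim(rho) = sum (mult * dim) = 0*1 + 3*1 + 1*1 + 2*1 + 1*2 + 1*2 = 10 = chi_rho(e) = 10.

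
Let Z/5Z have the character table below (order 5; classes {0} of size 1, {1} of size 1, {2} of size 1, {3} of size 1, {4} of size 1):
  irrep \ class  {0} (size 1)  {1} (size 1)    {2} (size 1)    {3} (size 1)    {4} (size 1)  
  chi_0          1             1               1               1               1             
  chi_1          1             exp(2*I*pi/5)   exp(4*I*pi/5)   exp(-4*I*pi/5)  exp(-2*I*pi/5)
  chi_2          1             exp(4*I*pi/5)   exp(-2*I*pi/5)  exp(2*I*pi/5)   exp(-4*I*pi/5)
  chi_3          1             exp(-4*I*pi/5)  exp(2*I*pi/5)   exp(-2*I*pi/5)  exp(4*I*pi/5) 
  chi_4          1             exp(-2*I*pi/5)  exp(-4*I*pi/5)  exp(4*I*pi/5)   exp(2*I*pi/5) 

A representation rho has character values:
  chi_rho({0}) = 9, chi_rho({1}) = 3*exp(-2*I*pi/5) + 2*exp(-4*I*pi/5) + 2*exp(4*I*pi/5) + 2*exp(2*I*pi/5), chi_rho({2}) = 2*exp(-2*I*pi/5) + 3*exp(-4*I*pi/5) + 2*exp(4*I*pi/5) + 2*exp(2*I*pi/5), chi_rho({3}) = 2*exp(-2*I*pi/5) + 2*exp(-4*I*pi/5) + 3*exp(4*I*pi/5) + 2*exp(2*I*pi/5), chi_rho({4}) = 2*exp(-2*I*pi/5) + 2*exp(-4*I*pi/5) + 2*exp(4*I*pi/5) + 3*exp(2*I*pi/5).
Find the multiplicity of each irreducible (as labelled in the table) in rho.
Multiplicities: chi_0: 0, chi_1: 2, chi_2: 2, chi_3: 2, chi_4: 3.

Use <chi_rho, chi> = (1/|G|) sum_C |C| * chi_rho(C) * conj(chi(C)) with |G| = 5 for each irreducible chi in the table:
  <chi_rho, chi_0> = (1/5)[1*(9)*conj(1) + 1*(3*exp(-2*I*pi/5) + 2*exp(-4*I*pi/5) + 2*exp(4*I*pi/5) + 2*exp(2*I*pi/5))*conj(1) + 1*(2*exp(-2*I*pi/5) + 3*exp(-4*I*pi/5) + 2*exp(4*I*pi/5) + 2*exp(2*I*pi/5))*conj(1) + 1*(2*exp(-2*I*pi/5) + 2*exp(-4*I*pi/5) + 3*exp(4*I*pi/5) + 2*exp(2*I*pi/5))*conj(1) + 1*(2*exp(-2*I*pi/5) + 2*exp(-4*I*pi/5) + 2*exp(4*I*pi/5) + 3*exp(2*I*pi/5))*conj(1)]
      = (1/5)[(9) + (3*exp(-2*I*pi/5) + 2*exp(-4*I*pi/5) + 2*exp(4*I*pi/5) + 2*exp(2*I*pi/5)) + (2*exp(-2*I*pi/5) + 3*exp(-4*I*pi/5) + 2*exp(4*I*pi/5) + 2*exp(2*I*pi/5)) + (2*exp(-2*I*pi/5) + 2*exp(-4*I*pi/5) + 3*exp(4*I*pi/5) + 2*exp(2*I*pi/5)) + (2*exp(-2*I*pi/5) + 2*exp(-4*I*pi/5) + 2*exp(4*I*pi/5) + 3*exp(2*I*pi/5))] = 0/5 = 0
  <chi_rho, chi_1> = (1/5)[1*(9)*conj(1) + 1*(3*exp(-2*I*pi/5) + 2*exp(-4*I*pi/5) + 2*exp(4*I*pi/5) + 2*exp(2*I*pi/5))*conj(exp(2*I*pi/5)) + 1*(2*exp(-2*I*pi/5) + 3*exp(-4*I*pi/5) + 2*exp(4*I*pi/5) + 2*exp(2*I*pi/5))*conj(exp(4*I*pi/5)) + 1*(2*exp(-2*I*pi/5) + 2*exp(-4*I*pi/5) + 3*exp(4*I*pi/5) + 2*exp(2*I*pi/5))*conj(exp(-4*I*pi/5)) + 1*(2*exp(-2*I*pi/5) + 2*exp(-4*I*pi/5) + 2*exp(4*I*pi/5) + 3*exp(2*I*pi/5))*conj(exp(-2*I*pi/5))]
      = (1/5)[(9) + (2 + 3*exp(-4*I*pi/5) + 2*exp(4*I*pi/5) + 2*exp(2*I*pi/5)) + (2 + 2*exp(-2*I*pi/5) + 2*exp(4*I*pi/5) + 3*exp(2*I*pi/5)) + (2 + 3*exp(-2*I*pi/5) + 2*exp(-4*I*pi/5) + 2*exp(2*I*pi/5)) + (2 + 2*exp(-2*I*pi/5) + 2*exp(-4*I*pi/5) + 3*exp(4*I*pi/5))] = 10/5 = 2
  <chi_rho, chi_2> = (1/5)[1*(9)*conj(1) + 1*(3*exp(-2*I*pi/5) + 2*exp(-4*I*pi/5) + 2*exp(4*I*pi/5) + 2*exp(2*I*pi/5))*conj(exp(4*I*pi/5)) + 1*(2*exp(-2*I*pi/5) + 3*exp(-4*I*pi/5) + 2*exp(4*I*pi/5) + 2*exp(2*I*pi/5))*conj(exp(-2*I*pi/5)) + 1*(2*exp(-2*I*pi/5) + 2*exp(-4*I*pi/5) + 3*exp(4*I*pi/5) + 2*exp(2*I*pi/5))*conj(exp(2*I*pi/5)) + 1*(2*exp(-2*I*pi/5) + 2*exp(-4*I*pi/5) + 2*exp(4*I*pi/5) + 3*exp(2*I*pi/5))*conj(exp(-4*I*pi/5))]
      = (1/5)[(9) + (2 + 2*exp(-2*I*pi/5) + 3*exp(4*I*pi/5) + 2*exp(2*I*pi/5)) + (2 + 3*exp(-2*I*pi/5) + 2*exp(-4*I*pi/5) + 2*exp(4*I*pi/5)) + (2 + 2*exp(-4*I*pi/5) + 2*exp(4*I*pi/5) + 3*exp(2*I*pi/5)) + (2 + 2*exp(-2*I*pi/5) + 3*exp(-4*I*pi/5) + 2*exp(2*I*pi/5))] = 10/5 = 2
  <chi_rho, chi_3> = (1/5)[1*(9)*conj(1) + 1*(3*exp(-2*I*pi/5) + 2*exp(-4*I*pi/5) + 2*exp(4*I*pi/5) + 2*exp(2*I*pi/5))*conj(exp(-4*I*pi/5)) + 1*(2*exp(-2*I*pi/5) + 3*exp(-4*I*pi/5) + 2*exp(4*I*pi/5) + 2*exp(2*I*pi/5))*conj(exp(2*I*pi/5)) + 1*(2*exp(-2*I*pi/5) + 2*exp(-4*I*pi/5) + 3*exp(4*I*pi/5) + 2*exp(2*I*pi/5))*conj(exp(-2*I*pi/5)) + 1*(2*exp(-2*I*pi/5) + 2*exp(-4*I*pi/5) + 2*exp(4*I*pi/5) + 3*exp(2*I*pi/5))*conj(exp(4*I*pi/5))]
      = (1/5)[(9) + (2 + 2*exp(-2*I*pi/5) + 2*exp(-4*I*pi/5) + 3*exp(2*I*pi/5)) + (2 + 2*exp(-4*I*pi/5) + 3*exp(4*I*pi/5) + 2*exp(2*I*pi/5)) + (2 + 2*exp(-2*I*pi/5) + 3*exp(-4*I*pi/5) + 2*exp(4*I*pi/5)) + (2 + 3*exp(-2*I*pi/5) + 2*exp(4*I*pi/5) + 2*exp(2*I*pi/5))] = 10/5 = 2
  <chi_rho, chi_4> = (1/5)[1*(9)*conj(1) + 1*(3*exp(-2*I*pi/5) + 2*exp(-4*I*pi/5) + 2*exp(4*I*pi/5) + 2*exp(2*I*pi/5))*conj(exp(-2*I*pi/5)) + 1*(2*exp(-2*I*pi/5) + 3*exp(-4*I*pi/5) + 2*exp(4*I*pi/5) + 2*exp(2*I*pi/5))*conj(exp(-4*I*pi/5)) + 1*(2*exp(-2*I*pi/5) + 2*exp(-4*I*pi/5) + 3*exp(4*I*pi/5) + 2*exp(2*I*pi/5))*conj(exp(4*I*pi/5)) + 1*(2*exp(-2*I*pi/5) + 2*exp(-4*I*pi/5) + 2*exp(4*I*pi/5) + 3*exp(2*I*pi/5))*conj(exp(2*I*pi/5))]
      = (1/5)[(9) + (3 + 2*exp(-2*I*pi/5) + 2*exp(-4*I*pi/5) + 2*exp(4*I*pi/5)) + (3 + 2*exp(-2*I*pi/5) + 2*exp(-4*I*pi/5) + 2*exp(2*I*pi/5)) + (3 + 2*exp(-2*I*pi/5) + 2*exp(4*I*pi/5) + 2*exp(2*I*pi/5)) + (3 + 2*exp(-4*I*pi/5) + 2*exp(4*I*pi/5) + 2*exp(2*I*pi/5))] = 15/5 = 3
(Exp terms are combined using exp(i*s)*conj(exp(i*t)) = exp(i*(s-t)), and sums of them are collapsed using the identity that for every m > 1 the m distinct m-th roots of unity sum to 0, e.g. 1 + exp(2*I*pi/3) + exp(-2*I*pi/3) = 0.)
Dimension check: dim(rho) = sum (mult * dim) = 0*1 + 2*1 + 2*1 + 2*1 + 3*1 = 9 = chi_rho(e) = 9.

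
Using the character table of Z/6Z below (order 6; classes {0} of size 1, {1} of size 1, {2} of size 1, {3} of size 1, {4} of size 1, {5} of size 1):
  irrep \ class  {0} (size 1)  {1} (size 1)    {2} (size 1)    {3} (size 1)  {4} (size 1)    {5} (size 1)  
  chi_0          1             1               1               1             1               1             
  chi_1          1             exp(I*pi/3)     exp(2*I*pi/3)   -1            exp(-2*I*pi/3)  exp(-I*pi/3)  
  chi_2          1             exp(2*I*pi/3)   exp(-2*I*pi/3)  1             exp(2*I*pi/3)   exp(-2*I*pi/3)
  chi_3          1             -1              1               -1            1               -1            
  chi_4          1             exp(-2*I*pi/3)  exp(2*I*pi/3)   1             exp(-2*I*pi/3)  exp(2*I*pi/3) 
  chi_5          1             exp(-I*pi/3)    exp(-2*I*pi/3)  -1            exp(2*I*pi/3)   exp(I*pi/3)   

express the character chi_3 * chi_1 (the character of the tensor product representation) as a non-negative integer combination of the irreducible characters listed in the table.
chi_3 tensor chi_1 = chi_4 (all other irreducibles have multiplicity 0).

Working: The character of a tensor product is the pointwise product (chi_3 * chi_1)(C) = chi_3(C) * chi_1(C):
  {0}: (1)*(1), {1}: (-1)*(exp(I*pi/3)), {2}: (1)*(exp(2*I*pi/3)), {3}: (-1)*(-1), {4}: (1)*(exp(-2*I*pi/3)), {5}: (-1)*(exp(-I*pi/3))
so (chi_3 * chi_1) takes values
  {0} -> 1, {1} -> -exp(I*pi/3), {2} -> exp(2*I*pi/3), {3} -> 1, {4} -> exp(-2*I*pi/3), {5} -> -exp(-I*pi/3).
Now take the inner product of this character with each irreducible chi from the table, <chi_3*chi_1, chi> = (1/6) sum_C |C| (chi_3*chi_1)(C) conj(chi(C)):
  <chi_3*chi_1, chi_0> = (1/6)[1*(1)*conj(1) + 1*(-exp(I*pi/3))*conj(1) + 1*(exp(2*I*pi/3))*conj(1) + 1*(1)*conj(1) + 1*(exp(-2*I*pi/3))*conj(1) + 1*(-exp(-I*pi/3))*conj(1)]
      = (1/6)[(1) + (-exp(I*pi/3)) + (exp(2*I*pi/3)) + (1) + (exp(-2*I*pi/3)) + (-exp(-I*pi/3))] = 0/6 = 0
  <chi_3*chi_1, chi_1> = (1/6)[1*(1)*conj(1) + 1*(-exp(I*pi/3))*conj(exp(I*pi/3)) + 1*(exp(2*I*pi/3))*conj(exp(2*I*pi/3)) + 1*(1)*conj(-1) + 1*(exp(-2*I*pi/3))*conj(exp(-2*I*pi/3)) + 1*(-exp(-I*pi/3))*conj(exp(-I*pi/3))]
      = (1/6)[(1) + (-1) + (1) + (-1) + (1) + (-1)] = 0/6 = 0
  <chi_3*chi_1, chi_2> = (1/6)[1*(1)*conj(1) + 1*(-exp(I*pi/3))*conj(exp(2*I*pi/3)) + 1*(exp(2*I*pi/3))*conj(exp(-2*I*pi/3)) + 1*(1)*conj(1) + 1*(exp(-2*I*pi/3))*conj(exp(2*I*pi/3)) + 1*(-exp(-I*pi/3))*conj(exp(-2*I*pi/3))]
      = (1/6)[(1) + (-exp(-I*pi/3)) + (exp(-2*I*pi/3)) + (1) + (exp(2*I*pi/3)) + (-exp(I*pi/3))] = 0/6 = 0
  <chi_3*chi_1, chi_3> = (1/6)[1*(1)*conj(1) + 1*(-exp(I*pi/3))*conj(-1) + 1*(exp(2*I*pi/3))*conj(1) + 1*(1)*conj(-1) + 1*(exp(-2*I*pi/3))*conj(1) + 1*(-exp(-I*pi/3))*conj(-1)]
      = (1/6)[(1) + (exp(I*pi/3)) + (exp(2*I*pi/3)) + (-1) + (exp(-2*I*pi/3)) + (exp(-I*pi/3))] = 0/6 = 0
  <chi_3*chi_1, chi_4> = (1/6)[1*(1)*conj(1) + 1*(-exp(I*pi/3))*conj(exp(-2*I*pi/3)) + 1*(exp(2*I*pi/3))*conj(exp(2*I*pi/3)) + 1*(1)*conj(1) + 1*(exp(-2*I*pi/3))*conj(exp(-2*I*pi/3)) + 1*(-exp(-I*pi/3))*conj(exp(2*I*pi/3))]
      = (1/6)[(1) + (1) + (1) + (1) + (1) + (1)] = 6/6 = 1
  <chi_3*chi_1, chi_5> = (1/6)[1*(1)*conj(1) + 1*(-exp(I*pi/3))*conj(exp(-I*pi/3)) + 1*(exp(2*I*pi/3))*conj(exp(-2*I*pi/3)) + 1*(1)*conj(-1) + 1*(exp(-2*I*pi/3))*conj(exp(2*I*pi/3)) + 1*(-exp(-I*pi/3))*conj(exp(I*pi/3))]
      = (1/6)[(1) + (-exp(2*I*pi/3)) + (exp(-2*I*pi/3)) + (-1) + (exp(2*I*pi/3)) + (-exp(-2*I*pi/3))] = 0/6 = 0
(Exp terms are combined using exp(i*s)*conj(exp(i*t)) = exp(i*(s-t)), and sums of them are collapsed using the identity that for every m > 1 the m distinct m-th roots of unity sum to 0, e.g. 1 + exp(2*I*pi/3) + exp(-2*I*pi/3) = 0.)
Hence the multiplicities are chi_4: 1. Dimension check: dim(chi_3)*dim(chi_1) = 1*1 = 1 and sum (mult * dim) = 1*1 = 1.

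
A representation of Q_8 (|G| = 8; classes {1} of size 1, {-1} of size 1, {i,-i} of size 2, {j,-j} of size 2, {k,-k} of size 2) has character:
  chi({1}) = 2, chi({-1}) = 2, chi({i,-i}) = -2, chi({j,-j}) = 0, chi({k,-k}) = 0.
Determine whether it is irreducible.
Not irreducible (reducible): <chi, chi> = 2 > 1.

Details: <chi, chi> = (1/|G|) sum_C |C| * |chi(C)|^2 = (1/8)[1*|2|^2 + 1*|2|^2 + 2*|-2|^2 + 2*|0|^2 + 2*|0|^2]
  = (1/8)[(4) + (4) + (8) + (0) + (0)] = 16/8 = 2.
A character is irreducible iff <chi, chi> = 1, so this representation is reducible.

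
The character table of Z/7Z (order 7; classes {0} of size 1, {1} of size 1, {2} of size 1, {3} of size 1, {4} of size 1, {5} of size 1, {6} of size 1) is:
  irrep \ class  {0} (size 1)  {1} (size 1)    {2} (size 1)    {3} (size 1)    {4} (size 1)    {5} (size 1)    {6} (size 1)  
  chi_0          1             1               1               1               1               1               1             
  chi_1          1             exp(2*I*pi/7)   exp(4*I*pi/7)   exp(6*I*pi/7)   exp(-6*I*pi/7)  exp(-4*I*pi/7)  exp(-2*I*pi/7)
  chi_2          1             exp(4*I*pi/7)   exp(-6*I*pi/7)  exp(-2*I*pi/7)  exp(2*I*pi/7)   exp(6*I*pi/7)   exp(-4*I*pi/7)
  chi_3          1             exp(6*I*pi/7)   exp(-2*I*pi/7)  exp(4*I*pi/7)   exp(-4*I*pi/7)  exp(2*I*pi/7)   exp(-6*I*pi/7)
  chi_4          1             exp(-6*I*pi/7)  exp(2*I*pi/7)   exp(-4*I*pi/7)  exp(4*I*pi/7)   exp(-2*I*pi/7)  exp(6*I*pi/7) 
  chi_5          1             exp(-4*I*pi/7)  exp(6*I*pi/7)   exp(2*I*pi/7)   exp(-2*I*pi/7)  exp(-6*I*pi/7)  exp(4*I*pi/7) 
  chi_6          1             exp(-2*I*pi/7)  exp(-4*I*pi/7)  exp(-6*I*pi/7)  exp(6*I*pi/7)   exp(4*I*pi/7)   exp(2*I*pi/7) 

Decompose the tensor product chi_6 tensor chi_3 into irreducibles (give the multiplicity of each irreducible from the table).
chi_6 tensor chi_3 = chi_2 (all other irreducibles have multiplicity 0).

Solution. The character of a tensor product is the pointwise product (chi_6 * chi_3)(C) = chi_6(C) * chi_3(C):
  {0}: (1)*(1), {1}: (exp(-2*I*pi/7))*(exp(6*I*pi/7)), {2}: (exp(-4*I*pi/7))*(exp(-2*I*pi/7)), {3}: (exp(-6*I*pi/7))*(exp(4*I*pi/7)), {4}: (exp(6*I*pi/7))*(exp(-4*I*pi/7)), {5}: (exp(4*I*pi/7))*(exp(2*I*pi/7)), {6}: (exp(2*I*pi/7))*(exp(-6*I*pi/7))
so (chi_6 * chi_3) takes values
  {0} -> 1, {1} -> exp(4*I*pi/7), {2} -> exp(-6*I*pi/7), {3} -> exp(-2*I*pi/7), {4} -> exp(2*I*pi/7), {5} -> exp(6*I*pi/7), {6} -> exp(-4*I*pi/7).
Now take the inner product of this character with each irreducible chi from the table, <chi_6*chi_3, chi> = (1/7) sum_C |C| (chi_6*chi_3)(C) conj(chi(C)):
  <chi_6*chi_3, chi_0> = (1/7)[1*(1)*conj(1) + 1*(exp(4*I*pi/7))*conj(1) + 1*(exp(-6*I*pi/7))*conj(1) + 1*(exp(-2*I*pi/7))*conj(1) + 1*(exp(2*I*pi/7))*conj(1) + 1*(exp(6*I*pi/7))*conj(1) + 1*(exp(-4*I*pi/7))*conj(1)]
      = (1/7)[(1) + (exp(4*I*pi/7)) + (exp(-6*I*pi/7)) + (exp(-2*I*pi/7)) + (exp(2*I*pi/7)) + (exp(6*I*pi/7)) + (exp(-4*I*pi/7))] = 0/7 = 0
  <chi_6*chi_3, chi_1> = (1/7)[1*(1)*conj(1) + 1*(exp(4*I*pi/7))*conj(exp(2*I*pi/7)) + 1*(exp(-6*I*pi/7))*conj(exp(4*I*pi/7)) + 1*(exp(-2*I*pi/7))*conj(exp(6*I*pi/7)) + 1*(exp(2*I*pi/7))*conj(exp(-6*I*pi/7)) + 1*(exp(6*I*pi/7))*conj(exp(-4*I*pi/7)) + 1*(exp(-4*I*pi/7))*conj(exp(-2*I*pi/7))]
      = (1/7)[(1) + (exp(2*I*pi/7)) + (exp(4*I*pi/7)) + (exp(6*I*pi/7)) + (exp(-6*I*pi/7)) + (exp(-4*I*pi/7)) + (exp(-2*I*pi/7))] = 0/7 = 0
  <chi_6*chi_3, chi_2> = (1/7)[1*(1)*conj(1) + 1*(exp(4*I*pi/7))*conj(exp(4*I*pi/7)) + 1*(exp(-6*I*pi/7))*conj(exp(-6*I*pi/7)) + 1*(exp(-2*I*pi/7))*conj(exp(-2*I*pi/7)) + 1*(exp(2*I*pi/7))*conj(exp(2*I*pi/7)) + 1*(exp(6*I*pi/7))*conj(exp(6*I*pi/7)) + 1*(exp(-4*I*pi/7))*conj(exp(-4*I*pi/7))]
      = (1/7)[(1) + (1) + (1) + (1) + (1) + (1) + (1)] = 7/7 = 1
  <chi_6*chi_3, chi_3> = (1/7)[1*(1)*conj(1) + 1*(exp(4*I*pi/7))*conj(exp(6*I*pi/7)) + 1*(exp(-6*I*pi/7))*conj(exp(-2*I*pi/7)) + 1*(exp(-2*I*pi/7))*conj(exp(4*I*pi/7)) + 1*(exp(2*I*pi/7))*conj(exp(-4*I*pi/7)) + 1*(exp(6*I*pi/7))*conj(exp(2*I*pi/7)) + 1*(exp(-4*I*pi/7))*conj(exp(-6*I*pi/7))]
      = (1/7)[(1) + (exp(-2*I*pi/7)) + (exp(-4*I*pi/7)) + (exp(-6*I*pi/7)) + (exp(6*I*pi/7)) + (exp(4*I*pi/7)) + (exp(2*I*pi/7))] = 0/7 = 0
  <chi_6*chi_3, chi_4> = (1/7)[1*(1)*conj(1) + 1*(exp(4*I*pi/7))*conj(exp(-6*I*pi/7)) + 1*(exp(-6*I*pi/7))*conj(exp(2*I*pi/7)) + 1*(exp(-2*I*pi/7))*conj(exp(-4*I*pi/7)) + 1*(exp(2*I*pi/7))*conj(exp(4*I*pi/7)) + 1*(exp(6*I*pi/7))*conj(exp(-2*I*pi/7)) + 1*(exp(-4*I*pi/7))*conj(exp(6*I*pi/7))]
      = (1/7)[(1) + (exp(-4*I*pi/7)) + (exp(6*I*pi/7)) + (exp(2*I*pi/7)) + (exp(-2*I*pi/7)) + (exp(-6*I*pi/7)) + (exp(4*I*pi/7))] = 0/7 = 0
  <chi_6*chi_3, chi_5> = (1/7)[1*(1)*conj(1) + 1*(exp(4*I*pi/7))*conj(exp(-4*I*pi/7)) + 1*(exp(-6*I*pi/7))*conj(exp(6*I*pi/7)) + 1*(exp(-2*I*pi/7))*conj(exp(2*I*pi/7)) + 1*(exp(2*I*pi/7))*conj(exp(-2*I*pi/7)) + 1*(exp(6*I*pi/7))*conj(exp(-6*I*pi/7)) + 1*(exp(-4*I*pi/7))*conj(exp(4*I*pi/7))]
      = (1/7)[(1) + (exp(-6*I*pi/7)) + (exp(2*I*pi/7)) + (exp(-4*I*pi/7)) + (exp(4*I*pi/7)) + (exp(-2*I*pi/7)) + (exp(6*I*pi/7))] = 0/7 = 0
  <chi_6*chi_3, chi_6> = (1/7)[1*(1)*conj(1) + 1*(exp(4*I*pi/7))*conj(exp(-2*I*pi/7)) + 1*(exp(-6*I*pi/7))*conj(exp(-4*I*pi/7)) + 1*(exp(-2*I*pi/7))*conj(exp(-6*I*pi/7)) + 1*(exp(2*I*pi/7))*conj(exp(6*I*pi/7)) + 1*(exp(6*I*pi/7))*conj(exp(4*I*pi/7)) + 1*(exp(-4*I*pi/7))*conj(exp(2*I*pi/7))]
      = (1/7)[(1) + (exp(6*I*pi/7)) + (exp(-2*I*pi/7)) + (exp(4*I*pi/7)) + (exp(-4*I*pi/7)) + (exp(2*I*pi/7)) + (exp(-6*I*pi/7))] = 0/7 = 0
(Exp terms are combined using exp(i*s)*conj(exp(i*t)) = exp(i*(s-t)), and sums of them are collapsed using the identity that for every m > 1 the m distinct m-th roots of unity sum to 0, e.g. 1 + exp(2*I*pi/3) + exp(-2*I*pi/3) = 0.)
Hence the multiplicities are chi_2: 1. Dimension check: dim(chi_6)*dim(chi_3) = 1*1 = 1 and sum (mult * dim) = 1*1 = 1.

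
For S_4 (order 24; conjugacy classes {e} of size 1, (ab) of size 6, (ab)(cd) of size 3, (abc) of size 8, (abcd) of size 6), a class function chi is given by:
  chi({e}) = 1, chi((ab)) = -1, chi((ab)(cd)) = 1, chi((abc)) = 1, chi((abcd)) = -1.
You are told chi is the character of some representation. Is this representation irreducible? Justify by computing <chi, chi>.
Irreducible: <chi, chi> = 1.

Solution. <chi, chi> = (1/|G|) sum_C |C| * |chi(C)|^2 = (1/24)[1*|1|^2 + 6*|-1|^2 + 3*|1|^2 + 8*|1|^2 + 6*|-1|^2]
  = (1/24)[(1) + (6) + (3) + (8) + (6)] = 24/24 = 1.
A character is irreducible iff <chi, chi> = 1, so this representation is irreducible.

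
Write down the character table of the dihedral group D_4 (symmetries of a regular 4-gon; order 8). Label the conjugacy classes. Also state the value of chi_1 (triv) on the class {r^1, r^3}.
Conjugacy classes: {e} of size 1, {r^2} of size 1, {r^1, r^3} of size 2, {s, sr^2, ...} of size 2, {sr, sr^3, ...} of size 2.
Character table:
  irrep \ class              {e} (size 1)  {r^2} (size 1)  {r^1, r^3} (size 2)  {s, sr^2, ...} (size 2)  {sr, sr^3, ...} (size 2)
  chi_1 (triv)               1             1               1                    1                        1                       
  chi_2 (sign: r->1, s->-1)  1             1               1                    -1                       -1                      
  chi_3 (r->-1, s->1)        1             1               -1                   1                        -1                      
  chi_4 (r->-1, s->-1)       1             1               -1                   -1                       1                       
  chi_5 (2d, j=1)            2             -2              0                    0                        0                       

Spot check: chi_1 (triv) on {r^1, r^3} = 1.

Argument: D_4 has order 2*4 = 8 with 5 conjugacy classes, hence 5 irreducibles. Sum of squared dims 1 + 1 + 1 + 1 + 4 = 8 = |G|. Linear characters come from the abelianisation; the 2-dimensional irreps have character r^k -> 2*cos(2*pi*j*k/4), reflections -> 0.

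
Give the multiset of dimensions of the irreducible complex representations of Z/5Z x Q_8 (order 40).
Dimensions: 1, 1, 1, 1, 1, 1, 1, 1, 1, 1, 1, 1, 1, 1, 1, 1, 1, 1, 1, 1, 2, 2, 2, 2, 2

Explanation: There are 25 irreducibles (= number of conjugacy classes). Their dimensions d_i satisfy sum d_i^2 = |G| = 40: 1 + 1 + 1 + 1 + 1 + 1 + 1 + 1 + 1 + 1 + 1 + 1 + 1 + 1 + 1 + 1 + 1 + 1 + 1 + 1 + 4 + 4 + 4 + 4 + 4 = 40. (For the product with Z/5Z: each of the 5 1-dim characters of Z/5Z tensors with each irrep of Q_8, giving 5 copies of each Q_8-dimension.)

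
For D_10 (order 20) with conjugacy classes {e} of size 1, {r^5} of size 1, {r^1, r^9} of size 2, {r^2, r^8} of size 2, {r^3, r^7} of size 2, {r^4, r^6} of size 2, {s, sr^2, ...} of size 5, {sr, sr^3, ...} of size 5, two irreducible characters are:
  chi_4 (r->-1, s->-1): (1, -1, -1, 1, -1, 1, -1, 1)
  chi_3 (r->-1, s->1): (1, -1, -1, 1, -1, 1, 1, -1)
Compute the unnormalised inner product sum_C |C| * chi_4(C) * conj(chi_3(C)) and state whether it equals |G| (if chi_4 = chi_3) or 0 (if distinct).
Sum = 0; so <chi_4, chi_3> = 0 (distinct irreducibles are orthogonal).

Derivation: Compute term by term over conjugacy classes (|C| * chi_4(C) * conj(chi_3(C))):
  1*(1)*conj(1) + 1*(-1)*conj(-1) + 2*(-1)*conj(-1) + 2*(1)*conj(1) + 2*(-1)*conj(-1) + 2*(1)*conj(1) + 5*(-1)*conj(1) + 5*(1)*conj(-1)
  = (1) + (1) + (2) + (2) + (2) + (2) + (-5) + (-5)
  = 0.
Dividing by |G| = 20 gives 0/20 = 0, matching the row-orthogonality relation <chi_4, chi_3> = [chi_4 = chi_3].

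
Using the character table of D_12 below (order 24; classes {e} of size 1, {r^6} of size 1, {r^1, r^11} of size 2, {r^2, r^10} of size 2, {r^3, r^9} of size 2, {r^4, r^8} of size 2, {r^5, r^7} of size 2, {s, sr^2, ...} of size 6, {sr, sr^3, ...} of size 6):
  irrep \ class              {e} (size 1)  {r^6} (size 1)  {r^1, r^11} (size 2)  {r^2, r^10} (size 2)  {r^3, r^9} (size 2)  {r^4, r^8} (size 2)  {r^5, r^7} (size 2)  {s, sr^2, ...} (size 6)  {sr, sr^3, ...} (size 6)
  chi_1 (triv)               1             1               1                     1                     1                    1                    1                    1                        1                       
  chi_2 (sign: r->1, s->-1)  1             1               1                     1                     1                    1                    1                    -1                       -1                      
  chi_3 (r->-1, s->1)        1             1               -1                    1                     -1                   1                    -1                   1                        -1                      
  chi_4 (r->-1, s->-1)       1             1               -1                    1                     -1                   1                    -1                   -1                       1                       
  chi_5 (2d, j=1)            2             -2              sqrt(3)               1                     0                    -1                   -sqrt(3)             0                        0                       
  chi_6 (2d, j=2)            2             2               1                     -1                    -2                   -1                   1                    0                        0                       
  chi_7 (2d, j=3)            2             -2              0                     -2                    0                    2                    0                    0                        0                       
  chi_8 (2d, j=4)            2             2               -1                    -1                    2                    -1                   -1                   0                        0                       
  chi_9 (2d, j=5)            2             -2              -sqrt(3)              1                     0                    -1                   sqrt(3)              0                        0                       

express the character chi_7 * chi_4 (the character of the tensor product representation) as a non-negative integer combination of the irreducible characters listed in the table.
chi_7 tensor chi_4 = chi_7 (all other irreducibles have multiplicity 0).

Explanation: The character of a tensor product is the pointwise product (chi_7 * chi_4)(C) = chi_7(C) * chi_4(C):
  {e}: (2)*(1), {r^6}: (-2)*(1), {r^1, r^11}: (0)*(-1), {r^2, r^10}: (-2)*(1), {r^3, r^9}: (0)*(-1), {r^4, r^8}: (2)*(1), {r^5, r^7}: (0)*(-1), {s, sr^2, ...}: (0)*(-1), {sr, sr^3, ...}: (0)*(1)
so (chi_7 * chi_4) takes values
  {e} -> 2, {r^6} -> -2, {r^1, r^11} -> 0, {r^2, r^10} -> -2, {r^3, r^9} -> 0, {r^4, r^8} -> 2, {r^5, r^7} -> 0, {s, sr^2, ...} -> 0, {sr, sr^3, ...} -> 0.
Now take the inner product of this character with each irreducible chi from the table, <chi_7*chi_4, chi> = (1/24) sum_C |C| (chi_7*chi_4)(C) conj(chi(C)):
  <chi_7*chi_4, chi_1> = (1/24)[1*(2)*conj(1) + 1*(-2)*conj(1) + 2*(0)*conj(1) + 2*(-2)*conj(1) + 2*(0)*conj(1) + 2*(2)*conj(1) + 2*(0)*conj(1) + 6*(0)*conj(1) + 6*(0)*conj(1)]
      = (1/24)[(2) + (-2) + (0) + (-4) + (0) + (4) + (0) + (0) + (0)] = 0/24 = 0
  <chi_7*chi_4, chi_2> = (1/24)[1*(2)*conj(1) + 1*(-2)*conj(1) + 2*(0)*conj(1) + 2*(-2)*conj(1) + 2*(0)*conj(1) + 2*(2)*conj(1) + 2*(0)*conj(1) + 6*(0)*conj(-1) + 6*(0)*conj(-1)]
      = (1/24)[(2) + (-2) + (0) + (-4) + (0) + (4) + (0) + (0) + (0)] = 0/24 = 0
  <chi_7*chi_4, chi_3> = (1/24)[1*(2)*conj(1) + 1*(-2)*conj(1) + 2*(0)*conj(-1) + 2*(-2)*conj(1) + 2*(0)*conj(-1) + 2*(2)*conj(1) + 2*(0)*conj(-1) + 6*(0)*conj(1) + 6*(0)*conj(-1)]
      = (1/24)[(2) + (-2) + (0) + (-4) + (0) + (4) + (0) + (0) + (0)] = 0/24 = 0
  <chi_7*chi_4, chi_4> = (1/24)[1*(2)*conj(1) + 1*(-2)*conj(1) + 2*(0)*conj(-1) + 2*(-2)*conj(1) + 2*(0)*conj(-1) + 2*(2)*conj(1) + 2*(0)*conj(-1) + 6*(0)*conj(-1) + 6*(0)*conj(1)]
      = (1/24)[(2) + (-2) + (0) + (-4) + (0) + (4) + (0) + (0) + (0)] = 0/24 = 0
  <chi_7*chi_4, chi_5> = (1/24)[1*(2)*conj(2) + 1*(-2)*conj(-2) + 2*(0)*conj(sqrt(3)) + 2*(-2)*conj(1) + 2*(0)*conj(0) + 2*(2)*conj(-1) + 2*(0)*conj(-sqrt(3)) + 6*(0)*conj(0) + 6*(0)*conj(0)]
      = (1/24)[(4) + (4) + (0) + (-4) + (0) + (-4) + (0) + (0) + (0)] = 0/24 = 0
  <chi_7*chi_4, chi_6> = (1/24)[1*(2)*conj(2) + 1*(-2)*conj(2) + 2*(0)*conj(1) + 2*(-2)*conj(-1) + 2*(0)*conj(-2) + 2*(2)*conj(-1) + 2*(0)*conj(1) + 6*(0)*conj(0) + 6*(0)*conj(0)]
      = (1/24)[(4) + (-4) + (0) + (4) + (0) + (-4) + (0) + (0) + (0)] = 0/24 = 0
  <chi_7*chi_4, chi_7> = (1/24)[1*(2)*conj(2) + 1*(-2)*conj(-2) + 2*(0)*conj(0) + 2*(-2)*conj(-2) + 2*(0)*conj(0) + 2*(2)*conj(2) + 2*(0)*conj(0) + 6*(0)*conj(0) + 6*(0)*conj(0)]
      = (1/24)[(4) + (4) + (0) + (8) + (0) + (8) + (0) + (0) + (0)] = 24/24 = 1
  <chi_7*chi_4, chi_8> = (1/24)[1*(2)*conj(2) + 1*(-2)*conj(2) + 2*(0)*conj(-1) + 2*(-2)*conj(-1) + 2*(0)*conj(2) + 2*(2)*conj(-1) + 2*(0)*conj(-1) + 6*(0)*conj(0) + 6*(0)*conj(0)]
      = (1/24)[(4) + (-4) + (0) + (4) + (0) + (-4) + (0) + (0) + (0)] = 0/24 = 0
  <chi_7*chi_4, chi_9> = (1/24)[1*(2)*conj(2) + 1*(-2)*conj(-2) + 2*(0)*conj(-sqrt(3)) + 2*(-2)*conj(1) + 2*(0)*conj(0) + 2*(2)*conj(-1) + 2*(0)*conj(sqrt(3)) + 6*(0)*conj(0) + 6*(0)*conj(0)]
      = (1/24)[(4) + (4) + (0) + (-4) + (0) + (-4) + (0) + (0) + (0)] = 0/24 = 0
Hence the multiplicities are chi_7: 1. Dimension check: dim(chi_7)*dim(chi_4) = 2*1 = 2 and sum (mult * dim) = 1*2 = 2.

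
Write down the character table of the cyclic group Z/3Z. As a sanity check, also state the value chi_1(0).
Character table of Z/3Z (irreps indexed chi_0,...,chi_2 with chi_k(m) = zeta_3^(k*m), zeta_3 = exp(2*pi*i/3)):
  irrep \ class  {0} (size 1)  {1} (size 1)    {2} (size 1)  
  chi_0          1             1               1             
  chi_1          1             exp(2*I*pi/3)   exp(-2*I*pi/3)
  chi_2          1             exp(-2*I*pi/3)  exp(2*I*pi/3) 

Spot check: chi_1(0) = zeta_3^(1*0) = zeta_3^0 = 1.

Derivation: Z/3Z is abelian, so all 3 irreducible complex representations are 1-dimensional. They are given by chi_k(m) = zeta_3^(k*m) for k = 0,...,2. Row orthogonality: sum_m chi_k(m) conj(chi_l(m)) = 3 * [k = l].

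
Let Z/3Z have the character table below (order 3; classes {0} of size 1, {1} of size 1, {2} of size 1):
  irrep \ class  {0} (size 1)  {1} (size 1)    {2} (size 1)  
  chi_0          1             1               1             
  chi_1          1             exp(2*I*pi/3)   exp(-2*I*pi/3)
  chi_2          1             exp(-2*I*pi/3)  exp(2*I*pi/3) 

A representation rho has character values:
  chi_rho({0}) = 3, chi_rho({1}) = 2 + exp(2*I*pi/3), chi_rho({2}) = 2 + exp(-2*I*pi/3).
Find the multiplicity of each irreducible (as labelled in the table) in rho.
Multiplicities: chi_0: 2, chi_1: 1, chi_2: 0.

Justification: Use <chi_rho, chi> = (1/|G|) sum_C |C| * chi_rho(C) * conj(chi(C)) with |G| = 3 for each irreducible chi in the table:
  <chi_rho, chi_0> = (1/3)[1*(3)*conj(1) + 1*(2 + exp(2*I*pi/3))*conj(1) + 1*(2 + exp(-2*I*pi/3))*conj(1)]
      = (1/3)[(3) + (2 + exp(2*I*pi/3)) + (2 + exp(-2*I*pi/3))] = 6/3 = 2
  <chi_rho, chi_1> = (1/3)[1*(3)*conj(1) + 1*(2 + exp(2*I*pi/3))*conj(exp(2*I*pi/3)) + 1*(2 + exp(-2*I*pi/3))*conj(exp(-2*I*pi/3))]
      = (1/3)[(3) + (1 + 2*exp(-2*I*pi/3)) + (1 + 2*exp(2*I*pi/3))] = 3/3 = 1
  <chi_rho, chi_2> = (1/3)[1*(3)*conj(1) + 1*(2 + exp(2*I*pi/3))*conj(exp(-2*I*pi/3)) + 1*(2 + exp(-2*I*pi/3))*conj(exp(2*I*pi/3))]
      = (1/3)[(3) + (exp(-2*I*pi/3) + 2*exp(2*I*pi/3)) + (2*exp(-2*I*pi/3) + exp(2*I*pi/3))] = 0/3 = 0
(Exp terms are combined using exp(i*s)*conj(exp(i*t)) = exp(i*(s-t)), and sums of them are collapsed using the identity that for every m > 1 the m distinct m-th roots of unity sum to 0, e.g. 1 + exp(2*I*pi/3) + exp(-2*I*pi/3) = 0.)
Dimension check: dim(rho) = sum (mult * dim) = 2*1 + 1*1 + 0*1 = 3 = chi_rho(e) = 3.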